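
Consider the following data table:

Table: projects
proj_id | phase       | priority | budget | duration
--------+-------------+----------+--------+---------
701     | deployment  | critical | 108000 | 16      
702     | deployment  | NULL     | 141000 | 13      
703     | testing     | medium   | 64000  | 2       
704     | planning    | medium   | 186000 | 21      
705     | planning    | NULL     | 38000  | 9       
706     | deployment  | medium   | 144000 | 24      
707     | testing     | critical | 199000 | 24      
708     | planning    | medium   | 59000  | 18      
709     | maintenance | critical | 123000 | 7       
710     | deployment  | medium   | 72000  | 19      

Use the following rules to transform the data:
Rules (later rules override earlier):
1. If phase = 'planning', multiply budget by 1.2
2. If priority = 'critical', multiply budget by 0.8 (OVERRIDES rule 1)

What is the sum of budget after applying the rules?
1104600.0

Step 1: Rule 2 takes priority for records with priority = 'critical'
  - 3 records: 430000 × 0.8 = 344000.0
Step 2: Rule 1 applies to remaining records with phase = 'planning'
  - 3 records: 283000 × 1.2 = 339600.0
Step 3: Other records unchanged: 421000
Step 4: Final sum = 344000.0 + 339600.0 + 421000 = 1104600.0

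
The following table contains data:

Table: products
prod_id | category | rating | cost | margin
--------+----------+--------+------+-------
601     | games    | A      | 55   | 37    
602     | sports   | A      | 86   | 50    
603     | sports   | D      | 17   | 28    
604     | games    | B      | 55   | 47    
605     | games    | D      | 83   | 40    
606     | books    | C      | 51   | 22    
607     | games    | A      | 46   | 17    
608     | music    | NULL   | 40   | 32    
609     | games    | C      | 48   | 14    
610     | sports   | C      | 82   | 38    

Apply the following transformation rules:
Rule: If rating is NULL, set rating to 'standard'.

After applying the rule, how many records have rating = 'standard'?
1

Step 1: Count records where rating IS NULL
Step 2: Found 1 records with NULL rating
Step 3: These records will have rating set to 'standard'
Step 4: Records already having rating = 'standard': 0
Step 5: Answer: 1 + 0 = 1 records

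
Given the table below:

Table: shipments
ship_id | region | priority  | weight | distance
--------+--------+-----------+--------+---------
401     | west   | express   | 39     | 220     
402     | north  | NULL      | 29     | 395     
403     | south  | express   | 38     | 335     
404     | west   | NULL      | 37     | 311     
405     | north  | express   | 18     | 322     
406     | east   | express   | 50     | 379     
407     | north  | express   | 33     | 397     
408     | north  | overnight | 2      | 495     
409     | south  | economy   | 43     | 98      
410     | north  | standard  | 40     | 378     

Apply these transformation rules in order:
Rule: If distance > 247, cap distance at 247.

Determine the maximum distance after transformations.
247

Step 1: Original maximum distance = 495
Step 2: Apply cap at 247
Step 3: 8 records had distance > 247 and were capped
Step 4: Maximum after transformation = 247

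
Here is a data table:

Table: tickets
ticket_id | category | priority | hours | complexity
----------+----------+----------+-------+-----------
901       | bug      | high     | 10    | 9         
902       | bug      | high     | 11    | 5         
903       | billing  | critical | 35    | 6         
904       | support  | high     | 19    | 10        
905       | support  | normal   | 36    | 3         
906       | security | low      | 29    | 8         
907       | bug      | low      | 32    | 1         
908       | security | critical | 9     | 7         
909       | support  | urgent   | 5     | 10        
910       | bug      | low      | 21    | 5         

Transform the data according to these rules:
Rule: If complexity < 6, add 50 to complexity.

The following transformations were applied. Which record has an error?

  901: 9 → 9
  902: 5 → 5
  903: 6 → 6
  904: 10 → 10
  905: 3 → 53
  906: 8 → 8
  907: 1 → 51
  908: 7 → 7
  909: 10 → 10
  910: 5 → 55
Record 902 has an error. The correct transformed value should be 55, not 5.

Step 1: Check each record against the rule
Step 2: Record 902 has complexity = 5
Step 3: Since 5 < 6, the bonus should have been applied
Step 4: Correct value = 55, but claimed value = 5
Conclusion: Record 902 has the error.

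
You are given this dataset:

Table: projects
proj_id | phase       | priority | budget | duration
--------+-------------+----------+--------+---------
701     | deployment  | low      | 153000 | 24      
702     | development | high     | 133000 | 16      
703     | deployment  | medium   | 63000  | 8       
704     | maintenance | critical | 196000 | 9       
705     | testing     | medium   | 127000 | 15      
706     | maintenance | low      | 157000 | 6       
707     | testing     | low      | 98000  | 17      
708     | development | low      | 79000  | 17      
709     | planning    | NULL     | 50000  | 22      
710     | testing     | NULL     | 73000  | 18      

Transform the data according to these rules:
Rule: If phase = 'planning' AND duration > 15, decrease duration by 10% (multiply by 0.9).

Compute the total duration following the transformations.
149.8

Step 1: Find records where phase = 'planning' AND duration > 15
Step 2: 1 records match, summing to 22
Step 3: After multiplier: 22 × 0.9 = 19.8
Step 4: Unaffected records sum: 130
Step 5: Final sum = 19.8 + 130 = 149.8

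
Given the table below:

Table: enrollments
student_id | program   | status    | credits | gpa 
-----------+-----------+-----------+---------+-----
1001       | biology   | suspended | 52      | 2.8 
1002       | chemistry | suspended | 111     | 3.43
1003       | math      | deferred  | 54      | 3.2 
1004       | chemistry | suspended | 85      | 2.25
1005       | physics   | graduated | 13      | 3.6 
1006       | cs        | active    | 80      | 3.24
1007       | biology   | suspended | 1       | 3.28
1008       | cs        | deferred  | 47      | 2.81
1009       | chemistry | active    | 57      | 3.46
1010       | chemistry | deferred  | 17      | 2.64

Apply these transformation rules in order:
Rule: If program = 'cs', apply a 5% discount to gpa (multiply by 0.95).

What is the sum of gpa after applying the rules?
30.41

Step 1: Records with program = 'cs' have total gpa = 6.05
Step 2: Apply multiplier: 6.05 × 0.95 = 5.75
Step 3: Other records total: 24.66
Step 4: Final sum = 5.75 + 24.66 = 30.41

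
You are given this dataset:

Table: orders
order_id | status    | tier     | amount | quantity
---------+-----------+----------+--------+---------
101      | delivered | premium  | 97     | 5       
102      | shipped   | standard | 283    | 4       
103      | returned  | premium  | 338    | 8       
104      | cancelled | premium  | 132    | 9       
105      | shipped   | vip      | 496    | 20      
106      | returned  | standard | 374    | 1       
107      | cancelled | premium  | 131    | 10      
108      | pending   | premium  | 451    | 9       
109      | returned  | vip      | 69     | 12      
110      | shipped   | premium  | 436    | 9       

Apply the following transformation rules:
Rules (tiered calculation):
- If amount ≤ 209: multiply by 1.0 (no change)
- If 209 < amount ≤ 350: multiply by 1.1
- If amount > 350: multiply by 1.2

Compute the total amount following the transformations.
3220.5

Step 1: Tier 1 (amount ≤ 209): 4 records, sum = 429 × 1.0 = 429.0
Step 2: Tier 2 (209 < amount ≤ 350): 2 records, sum = 621 × 1.1 = 683.1
Step 3: Tier 3 (amount > 350): 4 records, sum = 1757 × 1.2 = 2108.4
Step 4: Final sum = 429.0 + 683.1 + 2108.4 = 3220.5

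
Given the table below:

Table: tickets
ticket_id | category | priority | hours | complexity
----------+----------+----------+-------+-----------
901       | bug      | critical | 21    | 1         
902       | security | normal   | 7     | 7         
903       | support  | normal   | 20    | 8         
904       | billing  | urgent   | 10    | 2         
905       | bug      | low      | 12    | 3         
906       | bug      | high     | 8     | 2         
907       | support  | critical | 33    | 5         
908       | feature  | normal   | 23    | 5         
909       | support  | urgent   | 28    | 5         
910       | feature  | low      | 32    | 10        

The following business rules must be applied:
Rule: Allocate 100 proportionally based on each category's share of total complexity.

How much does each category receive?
billing: 4.17, bug: 12.5, feature: 31.25, security: 14.58, support: 37.5

Step 1: Calculate total complexity = 48
Step 2: Calculate each category's proportion:
  billing: 2/48 = 4.17% → 4.17
  bug: 6/48 = 12.50% → 12.5
  feature: 15/48 = 31.25% → 31.25
  security: 7/48 = 14.58% → 14.58
  support: 18/48 = 37.50% → 37.5
Step 3: Verify: sum of allocations ≈ 100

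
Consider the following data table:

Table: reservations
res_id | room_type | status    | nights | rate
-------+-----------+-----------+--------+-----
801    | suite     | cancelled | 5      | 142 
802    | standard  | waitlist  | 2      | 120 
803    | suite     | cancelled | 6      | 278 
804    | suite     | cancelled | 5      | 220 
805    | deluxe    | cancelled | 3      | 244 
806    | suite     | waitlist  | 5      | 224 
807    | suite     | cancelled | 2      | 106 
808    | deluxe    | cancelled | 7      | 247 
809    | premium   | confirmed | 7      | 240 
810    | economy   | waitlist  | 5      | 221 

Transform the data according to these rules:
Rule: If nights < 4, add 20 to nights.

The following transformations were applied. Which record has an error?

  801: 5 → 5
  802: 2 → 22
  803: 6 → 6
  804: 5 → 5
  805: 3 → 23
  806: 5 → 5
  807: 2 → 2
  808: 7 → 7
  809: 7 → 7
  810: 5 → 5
Record 807 has an error. The correct transformed value should be 22, not 2.

Step 1: Check each record against the rule
Step 2: Record 807 has nights = 2
Step 3: Since 2 < 4, the bonus should have been applied
Step 4: Correct value = 22, but claimed value = 2
Conclusion: Record 807 has the error.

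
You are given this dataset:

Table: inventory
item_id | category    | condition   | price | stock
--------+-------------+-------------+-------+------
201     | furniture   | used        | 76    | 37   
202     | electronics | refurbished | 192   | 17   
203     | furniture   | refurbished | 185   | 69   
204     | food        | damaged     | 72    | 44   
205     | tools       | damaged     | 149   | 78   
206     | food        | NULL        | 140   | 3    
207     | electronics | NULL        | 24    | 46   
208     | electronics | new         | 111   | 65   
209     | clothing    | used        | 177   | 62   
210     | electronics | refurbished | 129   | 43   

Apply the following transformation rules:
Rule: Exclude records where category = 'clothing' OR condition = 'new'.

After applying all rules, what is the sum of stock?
337

Step 1: Find records where category = 'clothing' OR condition = 'new'
Step 2: 2 records match, summing to 127
Step 3: Original sum: 464
Step 4: Remaining sum = 464 - 127 = 337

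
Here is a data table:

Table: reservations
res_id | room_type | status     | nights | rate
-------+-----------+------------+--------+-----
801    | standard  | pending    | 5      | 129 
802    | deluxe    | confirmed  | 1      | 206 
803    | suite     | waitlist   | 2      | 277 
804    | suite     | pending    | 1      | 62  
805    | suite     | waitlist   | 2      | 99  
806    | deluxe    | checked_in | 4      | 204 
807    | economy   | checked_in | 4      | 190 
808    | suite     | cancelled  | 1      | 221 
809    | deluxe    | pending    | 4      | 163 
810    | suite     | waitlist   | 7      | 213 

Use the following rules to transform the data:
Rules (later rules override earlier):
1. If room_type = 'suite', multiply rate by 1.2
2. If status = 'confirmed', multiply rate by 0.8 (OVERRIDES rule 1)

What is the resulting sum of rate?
1897.2

Step 1: Rule 2 takes priority for records with status = 'confirmed'
  - 1 records: 206 × 0.8 = 164.8
Step 2: Rule 1 applies to remaining records with room_type = 'suite'
  - 5 records: 872 × 1.2 = 1046.4
Step 3: Other records unchanged: 686
Step 4: Final sum = 164.8 + 1046.4 + 686 = 1897.2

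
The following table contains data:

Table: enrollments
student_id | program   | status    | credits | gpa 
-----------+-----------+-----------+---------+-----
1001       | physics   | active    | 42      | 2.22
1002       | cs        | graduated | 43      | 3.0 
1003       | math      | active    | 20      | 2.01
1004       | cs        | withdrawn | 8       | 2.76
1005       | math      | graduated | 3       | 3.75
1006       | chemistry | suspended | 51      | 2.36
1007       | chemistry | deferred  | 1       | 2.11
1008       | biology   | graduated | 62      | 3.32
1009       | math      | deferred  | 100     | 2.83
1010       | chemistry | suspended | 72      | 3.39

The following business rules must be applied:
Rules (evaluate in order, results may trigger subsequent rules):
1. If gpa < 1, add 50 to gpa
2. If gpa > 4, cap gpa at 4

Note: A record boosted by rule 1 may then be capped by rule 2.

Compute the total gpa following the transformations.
27.75

Step 1: Apply rule 1 to records with gpa < 1
  - 0 records get bonus of 50
  - Of these, 0 records then exceed 4 and get capped
Step 2: Apply rule 2 to records with gpa > 4
  - 0 records (original) are capped
Step 3: Calculate final sum = 27.75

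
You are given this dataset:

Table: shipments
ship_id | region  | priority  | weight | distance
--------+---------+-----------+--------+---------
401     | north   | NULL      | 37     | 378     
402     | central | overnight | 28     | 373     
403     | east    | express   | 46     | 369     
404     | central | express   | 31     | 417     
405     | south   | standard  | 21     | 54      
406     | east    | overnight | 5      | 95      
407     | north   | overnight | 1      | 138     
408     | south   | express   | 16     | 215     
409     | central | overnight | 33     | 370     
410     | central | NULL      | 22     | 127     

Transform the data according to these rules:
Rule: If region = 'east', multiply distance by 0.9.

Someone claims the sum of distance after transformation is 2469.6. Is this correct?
No, the correct result is 2489.6.

Step 1: Calculate the correct sum after transformation
Step 2: Apply multiplier 0.9 to records where region = 'east'
Step 3: Correct result = 2489.6
Step 4: Claimed result = 2469.6
Step 5: 2489.6 ≠ 2469.6
Conclusion: The claimed result is incorrect. The correct answer is 2489.6.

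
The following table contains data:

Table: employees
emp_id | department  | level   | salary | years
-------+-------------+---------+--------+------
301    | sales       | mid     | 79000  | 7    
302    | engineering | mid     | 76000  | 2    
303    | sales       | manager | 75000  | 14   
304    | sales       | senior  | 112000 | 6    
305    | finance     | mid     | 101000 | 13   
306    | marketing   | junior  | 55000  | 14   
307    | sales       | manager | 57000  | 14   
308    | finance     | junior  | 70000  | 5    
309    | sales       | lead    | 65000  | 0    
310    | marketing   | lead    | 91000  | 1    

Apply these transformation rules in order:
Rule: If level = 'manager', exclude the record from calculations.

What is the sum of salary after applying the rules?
649000

Step 1: Identify records where level = 'manager'
Step 2: The excluded records sum to 132000
Step 3: Original total salary = 781000
Step 4: Remaining total = 781000 - 132000 = 649000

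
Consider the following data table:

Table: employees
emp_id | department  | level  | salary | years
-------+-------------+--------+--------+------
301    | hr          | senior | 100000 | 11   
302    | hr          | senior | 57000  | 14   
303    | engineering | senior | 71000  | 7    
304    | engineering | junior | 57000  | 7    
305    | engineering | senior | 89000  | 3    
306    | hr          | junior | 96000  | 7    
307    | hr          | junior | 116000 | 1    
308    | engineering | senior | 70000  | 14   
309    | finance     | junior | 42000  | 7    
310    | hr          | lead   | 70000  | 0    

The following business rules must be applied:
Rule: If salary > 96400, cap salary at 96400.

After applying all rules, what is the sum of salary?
744800

Step 1: 2 records have salary > 96400
Step 2: These records originally summed to 216000
Step 3: After capping: 2 × 96400 = 192800
Step 4: Unaffected records sum: 552000
Step 5: Final sum = 192800 + 552000 = 744800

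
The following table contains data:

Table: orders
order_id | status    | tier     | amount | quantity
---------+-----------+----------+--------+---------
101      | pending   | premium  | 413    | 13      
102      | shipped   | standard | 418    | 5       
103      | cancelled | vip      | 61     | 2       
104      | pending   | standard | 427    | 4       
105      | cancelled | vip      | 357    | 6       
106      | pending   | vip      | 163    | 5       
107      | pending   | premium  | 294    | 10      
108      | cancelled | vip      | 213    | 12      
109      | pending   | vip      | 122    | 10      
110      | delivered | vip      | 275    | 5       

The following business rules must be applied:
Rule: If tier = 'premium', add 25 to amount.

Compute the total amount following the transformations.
2793

Step 1: Count records where tier = 'premium': 2
Step 2: Total bonus added: 2 × 25 = 50
Step 3: Original sum of amount: 2743
Step 4: Final sum = 2743 + 50 = 2793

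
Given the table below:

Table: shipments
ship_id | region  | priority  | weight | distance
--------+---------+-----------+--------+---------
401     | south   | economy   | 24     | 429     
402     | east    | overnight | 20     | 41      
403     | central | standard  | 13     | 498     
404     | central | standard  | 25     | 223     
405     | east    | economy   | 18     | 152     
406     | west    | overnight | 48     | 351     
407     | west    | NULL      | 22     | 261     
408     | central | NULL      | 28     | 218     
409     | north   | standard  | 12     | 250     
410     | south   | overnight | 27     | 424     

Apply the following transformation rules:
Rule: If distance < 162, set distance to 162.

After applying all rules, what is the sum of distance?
2978

Step 1: 2 records have distance < 162
Step 2: These records originally summed to 193
Step 3: After setting to minimum: 2 × 162 = 324
Step 4: Unaffected records sum: 2654
Step 5: Final sum = 324 + 2654 = 2978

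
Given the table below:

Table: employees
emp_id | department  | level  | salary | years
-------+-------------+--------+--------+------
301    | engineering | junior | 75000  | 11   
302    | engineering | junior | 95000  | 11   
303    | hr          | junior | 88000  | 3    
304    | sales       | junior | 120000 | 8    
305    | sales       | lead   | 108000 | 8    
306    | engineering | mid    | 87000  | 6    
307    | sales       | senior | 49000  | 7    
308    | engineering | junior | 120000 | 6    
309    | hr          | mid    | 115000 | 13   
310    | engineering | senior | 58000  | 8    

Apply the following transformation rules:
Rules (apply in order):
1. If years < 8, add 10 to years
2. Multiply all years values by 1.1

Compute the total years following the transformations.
133.1

Step 1: Apply Rule 1 - Add 10 to records with years < 8
  - 4 records affected: 22 + (4 × 10) = 62
  - Unaffected records: 59
  - Sum after Rule 1: 121
Step 2: Apply Rule 2 - Multiply all by 1.1
  - 121 × 1.1 = 133.1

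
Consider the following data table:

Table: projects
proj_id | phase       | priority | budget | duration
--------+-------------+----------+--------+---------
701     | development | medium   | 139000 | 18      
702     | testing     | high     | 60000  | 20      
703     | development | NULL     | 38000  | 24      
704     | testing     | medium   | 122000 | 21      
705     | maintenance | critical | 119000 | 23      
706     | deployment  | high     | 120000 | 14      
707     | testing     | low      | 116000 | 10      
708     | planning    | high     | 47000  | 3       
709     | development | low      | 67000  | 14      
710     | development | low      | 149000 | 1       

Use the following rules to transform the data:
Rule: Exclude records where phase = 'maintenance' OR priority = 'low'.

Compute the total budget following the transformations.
526000

Step 1: Find records where phase = 'maintenance' OR priority = 'low'
Step 2: 4 records match, summing to 451000
Step 3: Original sum: 977000
Step 4: Remaining sum = 977000 - 451000 = 526000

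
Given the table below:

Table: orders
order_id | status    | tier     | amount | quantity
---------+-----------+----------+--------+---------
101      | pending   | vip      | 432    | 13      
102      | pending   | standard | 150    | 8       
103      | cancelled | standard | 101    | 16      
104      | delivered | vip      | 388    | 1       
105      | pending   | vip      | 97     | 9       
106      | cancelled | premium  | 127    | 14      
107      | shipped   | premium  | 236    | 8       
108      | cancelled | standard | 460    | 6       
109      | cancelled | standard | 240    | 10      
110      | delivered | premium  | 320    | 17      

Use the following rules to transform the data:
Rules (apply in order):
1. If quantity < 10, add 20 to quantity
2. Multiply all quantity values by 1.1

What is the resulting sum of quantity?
222.2

Step 1: Apply Rule 1 - Add 20 to records with quantity < 10
  - 5 records affected: 32 + (5 × 20) = 132
  - Unaffected records: 70
  - Sum after Rule 1: 202
Step 2: Apply Rule 2 - Multiply all by 1.1
  - 202 × 1.1 = 222.2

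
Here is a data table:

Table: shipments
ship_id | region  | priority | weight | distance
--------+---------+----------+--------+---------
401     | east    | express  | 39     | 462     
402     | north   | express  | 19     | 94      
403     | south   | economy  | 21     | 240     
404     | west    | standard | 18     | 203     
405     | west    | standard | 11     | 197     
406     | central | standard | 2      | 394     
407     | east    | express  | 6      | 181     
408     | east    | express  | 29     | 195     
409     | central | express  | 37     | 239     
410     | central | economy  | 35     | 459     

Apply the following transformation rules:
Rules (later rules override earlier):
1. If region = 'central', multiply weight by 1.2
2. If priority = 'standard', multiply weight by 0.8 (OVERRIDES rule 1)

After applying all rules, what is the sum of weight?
225.2

Step 1: Rule 2 takes priority for records with priority = 'standard'
  - 3 records: 31 × 0.8 = 24.8
Step 2: Rule 1 applies to remaining records with region = 'central'
  - 2 records: 72 × 1.2 = 86.4
Step 3: Other records unchanged: 114
Step 4: Final sum = 24.8 + 86.4 + 114 = 225.2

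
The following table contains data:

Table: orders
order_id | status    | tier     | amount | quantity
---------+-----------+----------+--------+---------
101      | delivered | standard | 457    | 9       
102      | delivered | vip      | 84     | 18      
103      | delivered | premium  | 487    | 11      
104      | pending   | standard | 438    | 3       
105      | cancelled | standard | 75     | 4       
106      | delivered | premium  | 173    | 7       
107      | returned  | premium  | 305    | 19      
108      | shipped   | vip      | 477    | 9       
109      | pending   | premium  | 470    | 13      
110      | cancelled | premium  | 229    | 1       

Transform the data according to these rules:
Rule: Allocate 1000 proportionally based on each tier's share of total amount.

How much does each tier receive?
premium: 520.81, standard: 303.6, vip: 175.59

Step 1: Calculate total amount = 3195
Step 2: Calculate each tier's proportion:
  premium: 1664/3195 = 52.08% → 520.81
  standard: 970/3195 = 30.36% → 303.6
  vip: 561/3195 = 17.56% → 175.59
Step 3: Verify: sum of allocations ≈ 1000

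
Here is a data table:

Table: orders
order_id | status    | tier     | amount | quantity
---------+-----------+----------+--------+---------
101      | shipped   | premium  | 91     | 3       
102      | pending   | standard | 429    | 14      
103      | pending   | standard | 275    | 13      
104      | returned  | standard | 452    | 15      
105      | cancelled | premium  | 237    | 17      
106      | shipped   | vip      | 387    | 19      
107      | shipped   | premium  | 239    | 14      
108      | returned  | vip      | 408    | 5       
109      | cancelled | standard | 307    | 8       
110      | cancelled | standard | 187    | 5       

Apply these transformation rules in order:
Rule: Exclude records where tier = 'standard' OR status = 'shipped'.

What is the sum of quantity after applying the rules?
22

Step 1: Find records where tier = 'standard' OR status = 'shipped'
Step 2: 8 records match, summing to 91
Step 3: Original sum: 113
Step 4: Remaining sum = 113 - 91 = 22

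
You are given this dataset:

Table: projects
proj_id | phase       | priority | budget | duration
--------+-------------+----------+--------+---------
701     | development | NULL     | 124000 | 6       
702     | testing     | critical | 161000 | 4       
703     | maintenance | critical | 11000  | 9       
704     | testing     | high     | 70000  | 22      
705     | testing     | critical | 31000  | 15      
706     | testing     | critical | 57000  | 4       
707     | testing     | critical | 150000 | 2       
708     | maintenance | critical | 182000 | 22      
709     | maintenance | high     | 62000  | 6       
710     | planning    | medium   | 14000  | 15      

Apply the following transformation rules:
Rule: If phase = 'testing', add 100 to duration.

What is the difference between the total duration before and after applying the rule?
500

Step 1: Original sum of duration = 105
Step 2: 5 records have phase = 'testing'
Step 3: Each affected record changes by 100
Step 4: Total change = 5 × 100 = 500
Step 5: New sum = 105 + 500 = 605
Step 6: Difference = |605 - 105| = 500
        (Sum increased by 500)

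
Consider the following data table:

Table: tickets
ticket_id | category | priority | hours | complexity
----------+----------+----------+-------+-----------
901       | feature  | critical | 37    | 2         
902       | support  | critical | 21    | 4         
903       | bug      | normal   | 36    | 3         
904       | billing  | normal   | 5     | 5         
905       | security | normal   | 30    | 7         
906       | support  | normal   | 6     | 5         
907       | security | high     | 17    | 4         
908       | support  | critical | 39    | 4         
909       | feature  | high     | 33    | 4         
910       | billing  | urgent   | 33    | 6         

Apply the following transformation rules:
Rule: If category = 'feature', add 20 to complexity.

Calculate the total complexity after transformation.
84

Step 1: Count records where category = 'feature': 2
Step 2: Total bonus added: 2 × 20 = 40
Step 3: Original sum of complexity: 44
Step 4: Final sum = 44 + 40 = 84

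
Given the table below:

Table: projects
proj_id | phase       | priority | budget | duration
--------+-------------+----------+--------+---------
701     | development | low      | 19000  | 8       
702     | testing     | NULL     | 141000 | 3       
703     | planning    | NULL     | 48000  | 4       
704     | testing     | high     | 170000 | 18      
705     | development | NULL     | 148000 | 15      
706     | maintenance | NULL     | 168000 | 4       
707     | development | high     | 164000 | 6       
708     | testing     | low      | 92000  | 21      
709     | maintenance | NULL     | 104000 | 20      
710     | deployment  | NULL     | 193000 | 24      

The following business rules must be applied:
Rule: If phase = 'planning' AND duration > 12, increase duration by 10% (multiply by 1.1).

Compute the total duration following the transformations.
123

Step 1: Find records where phase = 'planning' AND duration > 12
Step 2: 0 records match, summing to 0
Step 3: After multiplier: 0 × 1.1 = 0.0
Step 4: Unaffected records sum: 123
Step 5: Final sum = 0.0 + 123 = 123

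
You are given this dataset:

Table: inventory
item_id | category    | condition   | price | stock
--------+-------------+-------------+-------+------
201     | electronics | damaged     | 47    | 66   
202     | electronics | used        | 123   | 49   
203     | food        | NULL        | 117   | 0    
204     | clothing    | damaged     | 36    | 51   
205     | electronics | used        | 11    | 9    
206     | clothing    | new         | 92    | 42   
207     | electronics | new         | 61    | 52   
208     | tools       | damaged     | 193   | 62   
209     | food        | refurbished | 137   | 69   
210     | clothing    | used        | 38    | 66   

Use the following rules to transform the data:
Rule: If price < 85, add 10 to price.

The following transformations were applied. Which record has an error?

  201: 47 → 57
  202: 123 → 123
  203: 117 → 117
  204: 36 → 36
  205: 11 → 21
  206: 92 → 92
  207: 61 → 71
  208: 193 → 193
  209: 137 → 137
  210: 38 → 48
Record 204 has an error. The correct transformed value should be 46, not 36.

Step 1: Check each record against the rule
Step 2: Record 204 has price = 36
Step 3: Since 36 < 85, the bonus should have been applied
Step 4: Correct value = 46, but claimed value = 36
Conclusion: Record 204 has the error.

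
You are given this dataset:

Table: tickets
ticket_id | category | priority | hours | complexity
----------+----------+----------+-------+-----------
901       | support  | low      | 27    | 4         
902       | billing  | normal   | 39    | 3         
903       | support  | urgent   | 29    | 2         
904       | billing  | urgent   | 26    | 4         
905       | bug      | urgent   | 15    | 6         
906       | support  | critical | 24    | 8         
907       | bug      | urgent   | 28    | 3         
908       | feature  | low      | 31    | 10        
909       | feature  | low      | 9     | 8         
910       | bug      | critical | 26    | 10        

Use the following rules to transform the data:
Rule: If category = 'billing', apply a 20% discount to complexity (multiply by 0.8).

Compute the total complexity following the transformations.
56.6

Step 1: Records with category = 'billing' have total complexity = 7
Step 2: Apply multiplier: 7 × 0.8 = 5.6
Step 3: Other records total: 51
Step 4: Final sum = 5.6 + 51 = 56.6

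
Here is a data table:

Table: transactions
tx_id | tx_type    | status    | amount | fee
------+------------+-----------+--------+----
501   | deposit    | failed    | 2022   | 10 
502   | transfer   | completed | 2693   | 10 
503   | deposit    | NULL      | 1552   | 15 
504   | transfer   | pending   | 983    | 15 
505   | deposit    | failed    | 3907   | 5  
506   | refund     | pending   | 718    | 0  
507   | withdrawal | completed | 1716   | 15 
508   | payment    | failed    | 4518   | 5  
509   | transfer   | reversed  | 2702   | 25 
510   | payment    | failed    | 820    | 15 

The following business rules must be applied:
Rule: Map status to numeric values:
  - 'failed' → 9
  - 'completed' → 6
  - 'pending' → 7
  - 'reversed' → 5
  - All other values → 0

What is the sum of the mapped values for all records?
67

Step 1: Apply mapping to each record
Step 2: Count by status:
  'failed': 4 records × 9 = 36
  'completed': 2 records × 6 = 12
  'pending': 2 records × 7 = 14
  'reversed': 1 records × 5 = 5
Step 3: Sum all mapped values = 67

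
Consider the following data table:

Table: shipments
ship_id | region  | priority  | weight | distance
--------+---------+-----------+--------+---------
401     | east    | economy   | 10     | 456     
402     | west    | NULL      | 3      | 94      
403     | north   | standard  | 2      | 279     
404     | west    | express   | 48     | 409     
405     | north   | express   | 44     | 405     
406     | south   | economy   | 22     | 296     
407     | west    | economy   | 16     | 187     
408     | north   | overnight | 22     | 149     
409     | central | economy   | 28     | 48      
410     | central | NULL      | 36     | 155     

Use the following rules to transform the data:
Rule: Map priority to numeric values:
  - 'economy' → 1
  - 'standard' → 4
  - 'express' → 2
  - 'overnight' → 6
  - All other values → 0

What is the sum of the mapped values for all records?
18

Step 1: Apply mapping to each record
Step 2: Count by status:
  'economy': 4 records × 1 = 4
  'standard': 1 records × 4 = 4
  'express': 2 records × 2 = 4
  'overnight': 1 records × 6 = 6
Step 3: Sum all mapped values = 18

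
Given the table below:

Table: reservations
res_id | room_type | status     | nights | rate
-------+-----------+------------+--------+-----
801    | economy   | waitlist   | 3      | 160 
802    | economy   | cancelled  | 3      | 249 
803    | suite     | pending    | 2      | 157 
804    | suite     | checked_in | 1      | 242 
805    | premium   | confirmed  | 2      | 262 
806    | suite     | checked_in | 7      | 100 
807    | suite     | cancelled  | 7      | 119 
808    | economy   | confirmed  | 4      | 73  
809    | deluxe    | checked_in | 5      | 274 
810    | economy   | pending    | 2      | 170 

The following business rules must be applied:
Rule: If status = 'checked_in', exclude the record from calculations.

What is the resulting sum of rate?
1190

Step 1: Identify records where status = 'checked_in'
Step 2: The excluded records sum to 616
Step 3: Original total rate = 1806
Step 4: Remaining total = 1806 - 616 = 1190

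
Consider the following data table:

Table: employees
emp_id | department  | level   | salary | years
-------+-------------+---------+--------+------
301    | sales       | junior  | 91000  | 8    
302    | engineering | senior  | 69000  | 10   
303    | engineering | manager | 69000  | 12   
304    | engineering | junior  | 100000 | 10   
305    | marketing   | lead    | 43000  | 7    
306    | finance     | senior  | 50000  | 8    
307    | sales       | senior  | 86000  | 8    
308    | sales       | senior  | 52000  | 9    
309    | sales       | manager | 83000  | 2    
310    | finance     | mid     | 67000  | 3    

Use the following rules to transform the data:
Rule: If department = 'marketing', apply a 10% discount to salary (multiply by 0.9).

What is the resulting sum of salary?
705700.0

Step 1: Records with department = 'marketing' have total salary = 43000
Step 2: Apply multiplier: 43000 × 0.9 = 38700.0
Step 3: Other records total: 667000
Step 4: Final sum = 38700.0 + 667000 = 705700.0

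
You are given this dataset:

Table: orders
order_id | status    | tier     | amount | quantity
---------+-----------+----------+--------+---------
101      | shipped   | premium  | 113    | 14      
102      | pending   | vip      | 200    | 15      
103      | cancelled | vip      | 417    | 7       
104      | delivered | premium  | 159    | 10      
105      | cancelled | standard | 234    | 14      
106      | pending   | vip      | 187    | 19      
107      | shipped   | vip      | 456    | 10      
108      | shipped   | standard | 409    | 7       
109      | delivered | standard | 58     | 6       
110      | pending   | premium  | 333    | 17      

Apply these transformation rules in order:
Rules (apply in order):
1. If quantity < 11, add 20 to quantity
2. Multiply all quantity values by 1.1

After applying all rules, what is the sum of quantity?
240.9

Step 1: Apply Rule 1 - Add 20 to records with quantity < 11
  - 5 records affected: 40 + (5 × 20) = 140
  - Unaffected records: 79
  - Sum after Rule 1: 219
Step 2: Apply Rule 2 - Multiply all by 1.1
  - 219 × 1.1 = 240.9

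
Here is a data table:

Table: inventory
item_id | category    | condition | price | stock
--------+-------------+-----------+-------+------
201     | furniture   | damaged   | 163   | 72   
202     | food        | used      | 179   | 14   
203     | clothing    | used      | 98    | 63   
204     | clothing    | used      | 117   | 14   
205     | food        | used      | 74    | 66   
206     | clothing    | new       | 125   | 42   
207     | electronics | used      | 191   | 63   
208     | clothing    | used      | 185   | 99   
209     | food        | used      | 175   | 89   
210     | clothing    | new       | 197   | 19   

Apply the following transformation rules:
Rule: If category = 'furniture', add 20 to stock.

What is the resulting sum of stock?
561

Step 1: Count records where category = 'furniture': 1
Step 2: Total bonus added: 1 × 20 = 20
Step 3: Original sum of stock: 541
Step 4: Final sum = 541 + 20 = 561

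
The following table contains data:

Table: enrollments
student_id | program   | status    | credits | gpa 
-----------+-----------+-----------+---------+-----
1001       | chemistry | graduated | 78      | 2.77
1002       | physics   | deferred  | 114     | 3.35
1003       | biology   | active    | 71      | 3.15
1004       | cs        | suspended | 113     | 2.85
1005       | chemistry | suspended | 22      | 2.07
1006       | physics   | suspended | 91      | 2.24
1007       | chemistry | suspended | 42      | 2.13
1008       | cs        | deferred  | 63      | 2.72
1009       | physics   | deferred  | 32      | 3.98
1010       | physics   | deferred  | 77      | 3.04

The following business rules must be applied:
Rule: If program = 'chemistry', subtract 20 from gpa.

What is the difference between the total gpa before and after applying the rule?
60.0

Step 1: Original sum of gpa = 28.3
Step 2: 3 records have program = 'chemistry'
Step 3: Each affected record changes by -20
Step 4: Total change = 3 × -20 = -60
Step 5: New sum = 28.3 + -60 = -31.7
Step 6: Difference = |-31.7 - 28.3| = 60.0
        (Sum decreased by 60.0)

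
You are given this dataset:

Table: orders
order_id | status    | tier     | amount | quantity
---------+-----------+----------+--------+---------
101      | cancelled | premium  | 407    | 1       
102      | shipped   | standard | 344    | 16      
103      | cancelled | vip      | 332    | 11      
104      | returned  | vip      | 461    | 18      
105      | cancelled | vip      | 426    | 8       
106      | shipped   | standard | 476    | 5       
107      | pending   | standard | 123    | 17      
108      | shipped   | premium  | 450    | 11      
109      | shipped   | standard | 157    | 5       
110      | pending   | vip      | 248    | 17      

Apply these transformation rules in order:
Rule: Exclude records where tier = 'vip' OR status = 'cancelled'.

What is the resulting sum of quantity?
54

Step 1: Find records where tier = 'vip' OR status = 'cancelled'
Step 2: 5 records match, summing to 55
Step 3: Original sum: 109
Step 4: Remaining sum = 109 - 55 = 54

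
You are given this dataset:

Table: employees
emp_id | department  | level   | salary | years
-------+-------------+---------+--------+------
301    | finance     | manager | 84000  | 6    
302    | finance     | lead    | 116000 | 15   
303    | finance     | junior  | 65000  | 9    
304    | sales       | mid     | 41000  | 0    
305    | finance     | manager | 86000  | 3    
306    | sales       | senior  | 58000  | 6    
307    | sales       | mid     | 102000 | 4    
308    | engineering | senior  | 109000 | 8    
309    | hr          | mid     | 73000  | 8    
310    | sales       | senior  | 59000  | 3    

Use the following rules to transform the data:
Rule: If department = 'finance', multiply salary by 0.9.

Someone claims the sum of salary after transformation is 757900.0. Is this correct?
Yes, the result is correct.

Step 1: Calculate the correct sum after transformation
Step 2: Apply multiplier 0.9 to records where department = 'finance'
Step 3: Correct result = 757900.0
Step 4: Claimed result = 757900.0
Step 5: 757900.0 = 757900.0 ✓
Conclusion: The claimed result is correct.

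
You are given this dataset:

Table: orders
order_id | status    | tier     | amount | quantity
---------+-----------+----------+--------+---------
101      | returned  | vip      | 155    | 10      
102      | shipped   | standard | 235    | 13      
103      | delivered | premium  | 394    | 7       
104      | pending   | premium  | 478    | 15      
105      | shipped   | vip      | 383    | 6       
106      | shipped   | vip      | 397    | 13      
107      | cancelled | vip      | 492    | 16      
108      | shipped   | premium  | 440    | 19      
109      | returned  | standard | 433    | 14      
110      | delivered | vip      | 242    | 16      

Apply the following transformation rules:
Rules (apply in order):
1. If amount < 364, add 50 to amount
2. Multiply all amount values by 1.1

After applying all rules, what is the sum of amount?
4178.9

Step 1: Apply Rule 1 - Add 50 to records with amount < 364
  - 3 records affected: 632 + (3 × 50) = 782
  - Unaffected records: 3017
  - Sum after Rule 1: 3799
Step 2: Apply Rule 2 - Multiply all by 1.1
  - 3799 × 1.1 = 4178.9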